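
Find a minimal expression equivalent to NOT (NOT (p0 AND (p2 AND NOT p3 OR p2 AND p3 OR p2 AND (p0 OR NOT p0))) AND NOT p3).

NOT (NOT (p0 AND (p2 AND NOT p3 OR p2 AND p3 OR p2 AND (p0 OR NOT p0))) AND NOT p3)
= p0 AND (p2 AND NOT p3 OR p2 AND p3 OR p2 AND (p0 OR NOT p0)) OR p3
= p0 AND (p2 OR p2 AND (p0 OR NOT p0)) OR p3
= p0 AND (p2 OR p2) OR p3
= p0 AND p2 OR p3

p0 AND p2 OR p3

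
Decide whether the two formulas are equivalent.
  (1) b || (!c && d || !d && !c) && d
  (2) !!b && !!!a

E1: b || (!c && d || !d && !c) && d
    = b || !c && d
E2: !!b && !!!a
    = !!b && !a
    = b && !a
These differ: at a=1, b=1, c=0, d=1, E1 = 1 but E2 = 0.

No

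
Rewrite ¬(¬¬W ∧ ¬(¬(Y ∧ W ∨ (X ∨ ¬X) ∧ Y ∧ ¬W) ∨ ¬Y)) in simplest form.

¬W ∨ ¬Y

¬(¬¬W ∧ ¬(¬(Y ∧ W ∨ (X ∨ ¬X) ∧ Y ∧ ¬W) ∨ ¬Y))
= ¬(¬¬W ∧ ¬(¬(Y ∧ W ∨ Y ∧ ¬W) ∨ ¬Y))   (complement / identity)
= ¬(¬¬W ∧ ¬(¬Y ∨ ¬Y))   (distribution)
= ¬W ∨ ¬Y ∨ ¬Y   (De Morgan)
= ¬W ∨ ¬Y   (idempotence)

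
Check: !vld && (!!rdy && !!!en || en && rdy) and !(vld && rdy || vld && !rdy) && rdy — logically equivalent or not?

E1: !vld && (!!rdy && !!!en || en && rdy)
    = !vld && (rdy && !!!en || en && rdy)
    = !vld && (rdy && !en || en && rdy)
    = !vld && rdy
E2: !(vld && rdy || vld && !rdy) && rdy
    = !vld && rdy
Both reduce to !vld && rdy, so they are equivalent.

Yes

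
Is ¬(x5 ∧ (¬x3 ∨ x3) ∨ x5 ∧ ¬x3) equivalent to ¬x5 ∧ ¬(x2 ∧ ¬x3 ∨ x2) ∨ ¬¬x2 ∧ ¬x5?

Yes

E1: ¬(x5 ∧ (¬x3 ∨ x3) ∨ x5 ∧ ¬x3)
    = ¬(x5 ∨ x5 ∧ ¬x3)   (complement / identity)
    = ¬x5   (absorption)
E2: ¬x5 ∧ ¬(x2 ∧ ¬x3 ∨ x2) ∨ ¬¬x2 ∧ ¬x5
    = ¬x5 ∧ ¬x2 ∨ ¬¬x2 ∧ ¬x5   (absorption)
    = ¬x5 ∧ ¬x2 ∨ x2 ∧ ¬x5   (double negation)
    = ¬x5   (distribution)
Both reduce to ¬x5, so they are equivalent.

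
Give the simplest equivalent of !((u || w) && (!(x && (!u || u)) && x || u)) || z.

!((u || w) && (!(x && (!u || u)) && x || u)) || z
= !((u || w) && (!x && x || u)) || z   [complement / identity]
= !((u || w) && u) || z   [complement / identity]
= !u || z   [absorption]

!u || z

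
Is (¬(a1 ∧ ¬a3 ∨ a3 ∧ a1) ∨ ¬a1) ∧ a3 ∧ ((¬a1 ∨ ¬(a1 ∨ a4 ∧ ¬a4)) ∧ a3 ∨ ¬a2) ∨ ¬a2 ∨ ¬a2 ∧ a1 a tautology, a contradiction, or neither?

(¬(a1 ∧ ¬a3 ∨ a3 ∧ a1) ∨ ¬a1) ∧ a3 ∧ ((¬a1 ∨ ¬(a1 ∨ a4 ∧ ¬a4)) ∧ a3 ∨ ¬a2) ∨ ¬a2 ∨ ¬a2 ∧ a1
= (¬(a1 ∧ ¬a3 ∨ a3 ∧ a1) ∨ ¬a1) ∧ a3 ∧ ((¬a1 ∨ ¬(a1 ∨ a4 ∧ ¬a4)) ∧ a3 ∨ ¬a2) ∨ ¬a2   — absorption
= (¬(a1 ∧ ¬a3 ∨ a3 ∧ a1) ∨ ¬a1) ∧ a3 ∧ ((¬a1 ∨ ¬a1) ∧ a3 ∨ ¬a2) ∨ ¬a2   — complement / identity
= (¬a1 ∨ ¬a1) ∧ a3 ∧ ((¬a1 ∨ ¬a1) ∧ a3 ∨ ¬a2) ∨ ¬a2   — distribution
= (¬a1 ∨ ¬a1) ∧ a3 ∨ ¬a2   — absorption
= ¬a1 ∧ a3 ∨ ¬a2   — idempotence
This depends on a1, a2, a3, so it is not a constant.

neither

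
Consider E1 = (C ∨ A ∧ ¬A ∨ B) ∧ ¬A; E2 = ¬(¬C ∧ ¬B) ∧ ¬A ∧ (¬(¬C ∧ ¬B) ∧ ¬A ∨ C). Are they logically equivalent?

Yes

E1: (C ∨ A ∧ ¬A ∨ B) ∧ ¬A
    = (C ∨ B) ∧ ¬A
E2: ¬(¬C ∧ ¬B) ∧ ¬A ∧ (¬(¬C ∧ ¬B) ∧ ¬A ∨ C)
    = ¬(¬C ∧ ¬B) ∧ ¬A
    = (C ∨ B) ∧ ¬A
Both reduce to (C ∨ B) ∧ ¬A, so they are equivalent.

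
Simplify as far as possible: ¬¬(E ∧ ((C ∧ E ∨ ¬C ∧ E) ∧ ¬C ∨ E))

E

¬¬(E ∧ ((C ∧ E ∨ ¬C ∧ E) ∧ ¬C ∨ E))
= ¬¬(E ∧ (E ∧ ¬C ∨ E))   (distribution)
= E ∧ (E ∧ ¬C ∨ E)   (double negation)
= E ∧ E   (absorption)
= E   (idempotence)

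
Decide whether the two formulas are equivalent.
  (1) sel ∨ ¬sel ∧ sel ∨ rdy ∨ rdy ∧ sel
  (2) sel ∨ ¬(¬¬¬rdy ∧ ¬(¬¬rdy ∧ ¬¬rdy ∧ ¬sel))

E1: sel ∨ ¬sel ∧ sel ∨ rdy ∨ rdy ∧ sel
    = sel ∨ rdy ∨ rdy ∧ sel   — complement / identity
    = sel ∨ rdy   — absorption
E2: sel ∨ ¬(¬¬¬rdy ∧ ¬(¬¬rdy ∧ ¬¬rdy ∧ ¬sel))
    = sel ∨ ¬¬rdy ∨ ¬¬rdy ∧ ¬¬rdy ∧ ¬sel   — De Morgan
    = sel ∨ ¬¬rdy ∨ ¬¬rdy ∧ ¬sel   — idempotence
    = sel ∨ ¬¬rdy   — absorption
    = sel ∨ rdy   — double negation
Both reduce to sel ∨ rdy, so they are equivalent.

Yes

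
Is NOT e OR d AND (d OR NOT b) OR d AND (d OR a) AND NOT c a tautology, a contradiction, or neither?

NOT e OR d AND (d OR NOT b) OR d AND (d OR a) AND NOT c
= NOT e OR d AND (d OR NOT b) OR d AND NOT c   [absorption]
= NOT e OR d OR d AND NOT c   [absorption]
= NOT e OR d   [absorption]
This depends on d, e, so it is not a constant.

neither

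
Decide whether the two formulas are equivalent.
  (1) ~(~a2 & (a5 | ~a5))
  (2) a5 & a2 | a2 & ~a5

E1: ~(~a2 & (a5 | ~a5))
    = ~~a2   [complement / identity]
    = a2   [double negation]
E2: a5 & a2 | a2 & ~a5
    = a2   [distribution]
Both reduce to a2, so they are equivalent.

Yes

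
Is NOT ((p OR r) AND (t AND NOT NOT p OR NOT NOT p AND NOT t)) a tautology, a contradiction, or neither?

neither

NOT ((p OR r) AND (t AND NOT NOT p OR NOT NOT p AND NOT t))
= NOT ((p OR r) AND NOT NOT p)   (distribution)
= NOT ((p OR r) AND p)   (double negation)
= NOT p   (absorption)
This depends on p, so it is not a constant.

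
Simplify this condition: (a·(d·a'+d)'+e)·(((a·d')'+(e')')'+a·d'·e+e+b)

(a·(d·a'+d)'+e)·(((a·d')'+(e')')'+a·d'·e+e+b)
= (a·(d·a'+d)'+e)·(a·d'·e'+a·d'·e+e+b)   [De Morgan]
= (a·d'+e)·(a·d'·e'+a·d'·e+e+b)   [absorption]
= (a·d'+e)·(a·d'+e+b)   [distribution]
= a·d'+e   [absorption]

a·d'+e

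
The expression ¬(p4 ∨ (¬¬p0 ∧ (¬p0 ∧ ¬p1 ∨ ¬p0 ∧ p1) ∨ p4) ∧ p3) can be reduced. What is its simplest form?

¬p4

¬(p4 ∨ (¬¬p0 ∧ (¬p0 ∧ ¬p1 ∨ ¬p0 ∧ p1) ∨ p4) ∧ p3)
= ¬(p4 ∨ (p0 ∧ (¬p0 ∧ ¬p1 ∨ ¬p0 ∧ p1) ∨ p4) ∧ p3)   [double negation]
= ¬(p4 ∨ (p0 ∧ ¬p0 ∨ p4) ∧ p3)   [distribution]
= ¬(p4 ∨ p4 ∧ p3)   [complement / identity]
= ¬p4   [absorption]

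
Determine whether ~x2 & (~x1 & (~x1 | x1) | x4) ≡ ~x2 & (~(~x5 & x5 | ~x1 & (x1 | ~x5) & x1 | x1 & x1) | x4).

E1: ~x2 & (~x1 & (~x1 | x1) | x4)
    = ~x2 & (~x1 | x4)   [complement / identity]
E2: ~x2 & (~(~x5 & x5 | ~x1 & (x1 | ~x5) & x1 | x1 & x1) | x4)
    = ~x2 & (~(~x5 & x5 | ~x1 & x1 | x1 & x1) | x4)   [absorption]
    = ~x2 & (~(~x1 & x1 | x1 & x1) | x4)   [complement / identity]
    = ~x2 & (~x1 | x4)   [distribution]
Both reduce to ~x2 & (~x1 | x4), so they are equivalent.

Yes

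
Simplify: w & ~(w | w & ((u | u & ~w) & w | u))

w & ~(w | w & ((u | u & ~w) & w | u))
= w & ~(w | w & (u & w | u))   (absorption)
= w & ~(w | w & u)   (absorption)
= w & ~w   (absorption)
= 0   (complement)

0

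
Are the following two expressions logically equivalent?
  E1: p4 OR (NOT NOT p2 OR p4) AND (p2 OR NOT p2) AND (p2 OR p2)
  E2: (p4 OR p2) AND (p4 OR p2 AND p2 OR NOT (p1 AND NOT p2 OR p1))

Yes

E1: p4 OR (NOT NOT p2 OR p4) AND (p2 OR NOT p2) AND (p2 OR p2)
    = p4 OR (p2 OR p4) AND (p2 OR NOT p2) AND (p2 OR p2)   [double negation]
    = p4 OR (p2 OR p4) AND (NOT p2 AND p2 OR p2)   [distribution]
    = p4 OR (p2 OR p4) AND p2   [complement / identity]
    = p4 OR p2   [absorption]
E2: (p4 OR p2) AND (p4 OR p2 AND p2 OR NOT (p1 AND NOT p2 OR p1))
    = (p4 OR p2) AND (p4 OR p2 OR NOT (p1 AND NOT p2 OR p1))   [idempotence]
    = (p4 OR p2) AND (p4 OR p2 OR NOT p1)   [absorption]
    = p4 OR p2   [absorption]
Both reduce to p4 OR p2, so they are equivalent.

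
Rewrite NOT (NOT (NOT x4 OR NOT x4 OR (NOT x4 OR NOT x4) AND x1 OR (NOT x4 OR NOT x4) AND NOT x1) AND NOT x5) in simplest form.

NOT x4 OR x5

NOT (NOT (NOT x4 OR NOT x4 OR (NOT x4 OR NOT x4) AND x1 OR (NOT x4 OR NOT x4) AND NOT x1) AND NOT x5)
= NOT (NOT (NOT x4 OR NOT x4 OR NOT x4 OR NOT x4) AND NOT x5)   [distribution]
= NOT (NOT (NOT x4 OR NOT x4) AND NOT x5)   [idempotence]
= NOT (NOT NOT x4 AND NOT x5)   [idempotence]
= NOT x4 OR x5   [De Morgan]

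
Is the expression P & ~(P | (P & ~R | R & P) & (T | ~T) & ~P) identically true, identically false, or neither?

identically false

P & ~(P | (P & ~R | R & P) & (T | ~T) & ~P)
= P & ~(P | P & (T | ~T) & ~P)   [distribution]
= P & ~(P | P & ~P)   [complement / identity]
= P & ~P   [complement / identity]
= 0   [complement]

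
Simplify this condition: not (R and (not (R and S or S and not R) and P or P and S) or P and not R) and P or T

not (R and (not (R and S or S and not R) and P or P and S) or P and not R) and P or T
= not (R and (not S and P or P and S) or P and not R) and P or T
= not (R and P or P and not R) and P or T
= not P and P or T
= T

T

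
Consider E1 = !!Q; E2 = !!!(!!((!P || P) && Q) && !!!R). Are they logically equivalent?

E1: !!Q
    = Q   [double negation]
E2: !!!(!!((!P || P) && Q) && !!!R)
    = !!!(!!((!P || P) && Q) && !R)   [double negation]
    = !(!!((!P || P) && Q) && !R)   [double negation]
    = !((!P || P) && Q) || R   [De Morgan]
    = !Q || R   [complement / identity]
These differ: at P=0, Q=0, R=1, E1 = 0 but E2 = 1.

No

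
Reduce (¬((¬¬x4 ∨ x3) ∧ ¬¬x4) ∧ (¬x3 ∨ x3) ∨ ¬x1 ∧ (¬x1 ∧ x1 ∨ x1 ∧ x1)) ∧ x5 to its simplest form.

¬x4 ∧ x5

(¬((¬¬x4 ∨ x3) ∧ ¬¬x4) ∧ (¬x3 ∨ x3) ∨ ¬x1 ∧ (¬x1 ∧ x1 ∨ x1 ∧ x1)) ∧ x5
= (¬((¬¬x4 ∨ x3) ∧ ¬¬x4) ∧ (¬x3 ∨ x3) ∨ ¬x1 ∧ x1) ∧ x5   — distribution
= (¬¬¬x4 ∧ (¬x3 ∨ x3) ∨ ¬x1 ∧ x1) ∧ x5   — absorption
= (¬¬¬x4 ∨ ¬x1 ∧ x1) ∧ x5   — complement / identity
= ¬¬¬x4 ∧ x5   — complement / identity
= ¬x4 ∧ x5   — double negation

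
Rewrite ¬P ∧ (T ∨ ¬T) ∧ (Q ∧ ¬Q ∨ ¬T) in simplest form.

¬P ∧ ¬T

¬P ∧ (T ∨ ¬T) ∧ (Q ∧ ¬Q ∨ ¬T)
= ¬P ∧ (T ∨ ¬T) ∧ ¬T   (complement / identity)
= ¬P ∧ ¬T   (complement / identity)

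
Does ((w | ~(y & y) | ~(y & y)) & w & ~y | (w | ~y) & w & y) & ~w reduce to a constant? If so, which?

yes, False

((w | ~(y & y) | ~(y & y)) & w & ~y | (w | ~y) & w & y) & ~w
= ((w | ~(y & y)) & w & ~y | (w | ~y) & w & y) & ~w
= ((w | ~y) & w & ~y | (w | ~y) & w & y) & ~w
= (w | ~y) & w & ~w
= w & ~w
= 0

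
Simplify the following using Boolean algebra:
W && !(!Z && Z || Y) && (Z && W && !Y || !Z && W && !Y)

W && !Y

W && !(!Z && Z || Y) && (Z && W && !Y || !Z && W && !Y)
= W && !(!Z && Z || Y) && W && !Y   (distribution)
= W && !Y && W && !Y   (complement / identity)
= W && !Y   (idempotence)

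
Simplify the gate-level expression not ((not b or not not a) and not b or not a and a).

b

not ((not b or not not a) and not b or not a and a)
= not ((not b or not not a) and not b)   (complement / identity)
= not ((not b or a) and not b)   (double negation)
= not not b   (absorption)
= b   (double negation)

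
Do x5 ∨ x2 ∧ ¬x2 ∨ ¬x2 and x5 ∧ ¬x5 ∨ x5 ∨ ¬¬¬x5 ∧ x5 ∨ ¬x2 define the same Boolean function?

E1: x5 ∨ x2 ∧ ¬x2 ∨ ¬x2
    = x5 ∨ ¬x2   — complement / identity
E2: x5 ∧ ¬x5 ∨ x5 ∨ ¬¬¬x5 ∧ x5 ∨ ¬x2
    = x5 ∨ ¬¬¬x5 ∧ x5 ∨ ¬x2   — complement / identity
    = x5 ∨ ¬x5 ∧ x5 ∨ ¬x2   — double negation
    = x5 ∨ ¬x2   — complement / identity
Both reduce to x5 ∨ ¬x2, so they are equivalent.

Yes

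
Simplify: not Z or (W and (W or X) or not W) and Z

not Z or (W and (W or X) or not W) and Z
= not Z or (W or not W) and Z
= not Z or Z
= True

True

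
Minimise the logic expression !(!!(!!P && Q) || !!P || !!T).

!P && !T

!(!!(!!P && Q) || !!P || !!T)
= !(!!P && Q || !!P || !!T)
= !(!!P || !!T)
= !P && !T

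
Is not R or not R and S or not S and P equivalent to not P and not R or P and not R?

No

E1: not R or not R and S or not S and P
    = not R or not S and P   — absorption
E2: not P and not R or P and not R
    = not R   — distribution
These differ: at P=1, R=1, S=0, E1 = 1 but E2 = 0.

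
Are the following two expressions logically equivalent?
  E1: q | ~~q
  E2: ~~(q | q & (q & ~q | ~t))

Yes

E1: q | ~~q
    = q | q
    = q
E2: ~~(q | q & (q & ~q | ~t))
    = ~~(q | q & ~t)
    = ~~q
    = q
Both reduce to q, so they are equivalent.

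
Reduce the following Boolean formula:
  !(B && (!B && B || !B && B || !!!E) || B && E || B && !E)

!B

!(B && (!B && B || !B && B || !!!E) || B && E || B && !E)
= !(B && (!B && B || !!!E) || B && E || B && !E)   [idempotence]
= !(B && (!B && B || !!!E) || B)   [distribution]
= !(B && (!B && B || !E) || B)   [double negation]
= !(B && !E || B)   [complement / identity]
= !B   [absorption]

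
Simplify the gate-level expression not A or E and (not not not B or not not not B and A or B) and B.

not A or E and B

not A or E and (not not not B or not not not B and A or B) and B
= not A or E and (not not not B or B) and B   (absorption)
= not A or E and (not B or B) and B   (double negation)
= not A or E and B   (complement / identity)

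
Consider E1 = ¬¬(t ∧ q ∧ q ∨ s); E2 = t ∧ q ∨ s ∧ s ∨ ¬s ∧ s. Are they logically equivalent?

Yes

E1: ¬¬(t ∧ q ∧ q ∨ s)
    = t ∧ q ∧ q ∨ s   [double negation]
    = t ∧ q ∨ s   [idempotence]
E2: t ∧ q ∨ s ∧ s ∨ ¬s ∧ s
    = t ∧ q ∨ s   [distribution]
Both reduce to t ∧ q ∨ s, so they are equivalent.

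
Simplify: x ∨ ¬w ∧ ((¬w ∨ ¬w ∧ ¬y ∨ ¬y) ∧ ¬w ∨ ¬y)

x ∨ ¬w ∧ ((¬w ∨ ¬w ∧ ¬y ∨ ¬y) ∧ ¬w ∨ ¬y)
= x ∨ ¬w ∧ ((¬w ∨ ¬y) ∧ ¬w ∨ ¬y)
= x ∨ ¬w ∧ (¬w ∨ ¬y)
= x ∨ ¬w

x ∨ ¬w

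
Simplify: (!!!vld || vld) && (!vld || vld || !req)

true

(!!!vld || vld) && (!vld || vld || !req)
= (!vld || vld) && (!vld || vld || !req)
= !vld || vld
= true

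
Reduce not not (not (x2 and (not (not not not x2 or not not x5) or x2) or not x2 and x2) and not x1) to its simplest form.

not not (not (x2 and (not (not not not x2 or not not x5) or x2) or not x2 and x2) and not x1)
= not not (not (x2 and (not (not x2 or not not x5) or x2) or not x2 and x2) and not x1)   [double negation]
= not not (not (x2 and (x2 and not x5 or x2) or not x2 and x2) and not x1)   [De Morgan]
= not (x2 and (x2 and not x5 or x2) or not x2 and x2) and not x1   [double negation]
= not (x2 and x2 or not x2 and x2) and not x1   [absorption]
= not x2 and not x1   [distribution]

not x2 and not x1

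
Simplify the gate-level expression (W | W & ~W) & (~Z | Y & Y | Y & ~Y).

W & (~Z | Y)

(W | W & ~W) & (~Z | Y & Y | Y & ~Y)
= (W | W & ~W) & (~Z | Y)   — distribution
= W & (~Z | Y)   — complement / identity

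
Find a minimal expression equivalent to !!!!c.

!!!!c
= !!c   (double negation)
= c   (double negation)

c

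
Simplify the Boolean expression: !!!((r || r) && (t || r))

!r

!!!((r || r) && (t || r))
= !((r || r) && (t || r))
= !(r && t || r)
= !r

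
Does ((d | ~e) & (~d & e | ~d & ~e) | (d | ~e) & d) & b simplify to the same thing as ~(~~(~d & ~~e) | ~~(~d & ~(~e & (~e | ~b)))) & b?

E1: ((d | ~e) & (~d & e | ~d & ~e) | (d | ~e) & d) & b
    = ((d | ~e) & ~d | (d | ~e) & d) & b   — distribution
    = (d | ~e) & b   — distribution
E2: ~(~~(~d & ~~e) | ~~(~d & ~(~e & (~e | ~b)))) & b
    = ~(~~(~d & ~~e) | ~~(~d & ~~e)) & b   — absorption
    = ~~~(~d & ~~e) & b   — idempotence
    = ~(~d & ~~e) & b   — double negation
    = (d | ~e) & b   — De Morgan
Both reduce to (d | ~e) & b, so they are equivalent.

Yes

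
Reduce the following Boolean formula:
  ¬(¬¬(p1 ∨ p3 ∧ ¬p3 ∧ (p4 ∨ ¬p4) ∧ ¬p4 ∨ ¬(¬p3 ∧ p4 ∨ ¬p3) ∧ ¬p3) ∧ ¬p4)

¬p1 ∨ p4

¬(¬¬(p1 ∨ p3 ∧ ¬p3 ∧ (p4 ∨ ¬p4) ∧ ¬p4 ∨ ¬(¬p3 ∧ p4 ∨ ¬p3) ∧ ¬p3) ∧ ¬p4)
= ¬(¬¬(p1 ∨ p3 ∧ ¬p3 ∧ (p4 ∨ ¬p4) ∧ ¬p4 ∨ ¬¬p3 ∧ ¬p3) ∧ ¬p4)   [absorption]
= ¬(¬¬(p1 ∨ p3 ∧ ¬p3 ∧ ¬p4 ∨ ¬¬p3 ∧ ¬p3) ∧ ¬p4)   [complement / identity]
= ¬(¬¬(p1 ∨ p3 ∧ ¬p3 ∧ ¬p4 ∨ p3 ∧ ¬p3) ∧ ¬p4)   [double negation]
= ¬(p1 ∨ p3 ∧ ¬p3 ∧ ¬p4 ∨ p3 ∧ ¬p3) ∨ p4   [De Morgan]
= ¬(p1 ∨ p3 ∧ ¬p3) ∨ p4   [absorption]
= ¬p1 ∨ p4   [complement / identity]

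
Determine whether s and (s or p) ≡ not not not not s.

E1: s and (s or p)
    = s
E2: not not not not s
    = not not s
    = s
Both reduce to s, so they are equivalent.

Yes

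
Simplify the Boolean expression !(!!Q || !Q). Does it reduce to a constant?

!(!!Q || !Q)
= !Q && Q   [De Morgan]
= false   [complement]

false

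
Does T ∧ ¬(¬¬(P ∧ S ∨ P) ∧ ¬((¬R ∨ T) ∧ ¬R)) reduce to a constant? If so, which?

no

T ∧ ¬(¬¬(P ∧ S ∨ P) ∧ ¬((¬R ∨ T) ∧ ¬R))
= T ∧ ¬(¬¬P ∧ ¬((¬R ∨ T) ∧ ¬R))   [absorption]
= T ∧ ¬(¬¬P ∧ ¬¬R)   [absorption]
= T ∧ (¬P ∨ ¬R)   [De Morgan]
This depends on P, R, T, so it is not a constant.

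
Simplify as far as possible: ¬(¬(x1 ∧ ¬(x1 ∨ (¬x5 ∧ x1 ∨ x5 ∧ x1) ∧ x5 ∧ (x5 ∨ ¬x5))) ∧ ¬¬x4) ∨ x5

¬(¬(x1 ∧ ¬(x1 ∨ (¬x5 ∧ x1 ∨ x5 ∧ x1) ∧ x5 ∧ (x5 ∨ ¬x5))) ∧ ¬¬x4) ∨ x5
= ¬(¬(x1 ∧ ¬(x1 ∨ (¬x5 ∧ x1 ∨ x5 ∧ x1) ∧ x5)) ∧ ¬¬x4) ∨ x5   [complement / identity]
= ¬(¬(x1 ∧ ¬(x1 ∨ x1 ∧ x5)) ∧ ¬¬x4) ∨ x5   [distribution]
= ¬(¬(x1 ∧ ¬x1) ∧ ¬¬x4) ∨ x5   [absorption]
= x1 ∧ ¬x1 ∨ ¬x4 ∨ x5   [De Morgan]
= ¬x4 ∨ x5   [complement / identity]

¬x4 ∨ x5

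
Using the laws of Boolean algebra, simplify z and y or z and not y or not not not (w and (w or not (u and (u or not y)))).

z or not w

z and y or z and not y or not not not (w and (w or not (u and (u or not y))))
= z or not not not (w and (w or not (u and (u or not y))))   (distribution)
= z or not not not (w and (w or not u))   (absorption)
= z or not not not w   (absorption)
= z or not w   (double negation)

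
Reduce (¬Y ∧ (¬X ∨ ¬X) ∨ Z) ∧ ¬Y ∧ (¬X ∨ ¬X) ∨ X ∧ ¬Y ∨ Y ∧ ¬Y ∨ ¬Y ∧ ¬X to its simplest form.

(¬Y ∧ (¬X ∨ ¬X) ∨ Z) ∧ ¬Y ∧ (¬X ∨ ¬X) ∨ X ∧ ¬Y ∨ Y ∧ ¬Y ∨ ¬Y ∧ ¬X
= (¬Y ∧ (¬X ∨ ¬X) ∨ Z) ∧ ¬Y ∧ (¬X ∨ ¬X) ∨ X ∧ ¬Y ∨ ¬Y ∧ ¬X
= (¬Y ∧ (¬X ∨ ¬X) ∨ Z) ∧ ¬Y ∧ (¬X ∨ ¬X) ∨ ¬Y
= ¬Y ∧ (¬X ∨ ¬X) ∨ ¬Y
= ¬Y ∧ ¬X ∨ ¬Y
= ¬Y

¬Y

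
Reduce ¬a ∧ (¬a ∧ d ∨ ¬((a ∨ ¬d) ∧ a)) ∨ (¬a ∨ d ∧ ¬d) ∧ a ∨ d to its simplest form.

¬a ∨ d

¬a ∧ (¬a ∧ d ∨ ¬((a ∨ ¬d) ∧ a)) ∨ (¬a ∨ d ∧ ¬d) ∧ a ∨ d
= ¬a ∧ (¬a ∧ d ∨ ¬a) ∨ (¬a ∨ d ∧ ¬d) ∧ a ∨ d
= ¬a ∧ ¬a ∨ (¬a ∨ d ∧ ¬d) ∧ a ∨ d
= ¬a ∧ ¬a ∨ ¬a ∧ a ∨ d
= ¬a ∨ d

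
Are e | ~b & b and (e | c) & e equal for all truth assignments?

E1: e | ~b & b
    = e   — complement / identity
E2: (e | c) & e
    = e   — absorption
Both reduce to e, so they are equivalent.

Yes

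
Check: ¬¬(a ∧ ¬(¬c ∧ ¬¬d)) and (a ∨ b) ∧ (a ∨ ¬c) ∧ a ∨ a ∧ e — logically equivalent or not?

No

E1: ¬¬(a ∧ ¬(¬c ∧ ¬¬d))
    = a ∧ ¬(¬c ∧ ¬¬d)   [double negation]
    = a ∧ (c ∨ ¬d)   [De Morgan]
E2: (a ∨ b) ∧ (a ∨ ¬c) ∧ a ∨ a ∧ e
    = (a ∨ b) ∧ a ∨ a ∧ e   [absorption]
    = a ∨ a ∧ e   [absorption]
    = a   [absorption]
These differ: at a=1, b=0, c=0, d=1, e=1, E1 = 0 but E2 = 1.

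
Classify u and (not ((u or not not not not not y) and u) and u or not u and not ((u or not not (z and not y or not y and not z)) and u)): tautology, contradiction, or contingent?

contradiction

u and (not ((u or not not not not not y) and u) and u or not u and not ((u or not not (z and not y or not y and not z)) and u))
= u and (not ((u or not not not y) and u) and u or not u and not ((u or not not (z and not y or not y and not z)) and u))   [double negation]
= u and (not ((u or not not not y) and u) and u or not u and not ((u or not not not y) and u))   [distribution]
= u and not ((u or not not not y) and u)   [distribution]
= u and not ((u or not y) and u)   [double negation]
= u and not u   [absorption]
= False   [complement]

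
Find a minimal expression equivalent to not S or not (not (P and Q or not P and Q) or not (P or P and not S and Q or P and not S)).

not S or not (not (P and Q or not P and Q) or not (P or P and not S and Q or P and not S))
= not S or not (not Q or not (P or P and not S and Q or P and not S))   — distribution
= not S or not (not Q or not (P or P and not S))   — absorption
= not S or not (not Q or not P)   — absorption
= not S or Q and P   — De Morgan

not S or Q and P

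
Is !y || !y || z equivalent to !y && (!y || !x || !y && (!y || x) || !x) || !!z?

Yes

E1: !y || !y || z
    = !y || z
E2: !y && (!y || !x || !y && (!y || x) || !x) || !!z
    = !y && (!y || !x || !y || !x) || !!z
    = !y && (!y || !x) || !!z
    = !y || !!z
    = !y || z
Both reduce to !y || z, so they are equivalent.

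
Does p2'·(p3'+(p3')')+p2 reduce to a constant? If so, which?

yes, True

p2'·(p3'+(p3')')+p2
= p2'·(p3'+p3)+p2
= p2'+p2
= 1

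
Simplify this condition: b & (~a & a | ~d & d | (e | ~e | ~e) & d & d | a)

b & (~a & a | ~d & d | (e | ~e | ~e) & d & d | a)
= b & (~a & a | ~d & d | (e | ~e) & d & d | a)   [idempotence]
= b & (~a & a | ~d & d | d & d | a)   [complement / identity]
= b & (~d & d | d & d | a)   [complement / identity]
= b & (d | a)   [distribution]

b & (d | a)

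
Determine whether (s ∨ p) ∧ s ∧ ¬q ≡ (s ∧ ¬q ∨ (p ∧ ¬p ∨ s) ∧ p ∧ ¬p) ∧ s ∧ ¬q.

Yes

E1: (s ∨ p) ∧ s ∧ ¬q
    = s ∧ ¬q   (absorption)
E2: (s ∧ ¬q ∨ (p ∧ ¬p ∨ s) ∧ p ∧ ¬p) ∧ s ∧ ¬q
    = (s ∧ ¬q ∨ p ∧ ¬p) ∧ s ∧ ¬q   (absorption)
    = s ∧ ¬q ∧ s ∧ ¬q   (complement / identity)
    = s ∧ ¬q   (idempotence)
Both reduce to s ∧ ¬q, so they are equivalent.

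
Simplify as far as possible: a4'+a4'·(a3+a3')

a4'

a4'+a4'·(a3+a3')
= a4'+a4'   (complement / identity)
= a4'   (idempotence)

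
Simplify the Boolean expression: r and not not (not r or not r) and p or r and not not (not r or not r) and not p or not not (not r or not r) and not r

r and not not (not r or not r) and p or r and not not (not r or not r) and not p or not not (not r or not r) and not r
= r and not not (not r or not r) or not not (not r or not r) and not r   — distribution
= not not (not r or not r)   — distribution
= not r or not r   — double negation
= not r   — idempotence

not r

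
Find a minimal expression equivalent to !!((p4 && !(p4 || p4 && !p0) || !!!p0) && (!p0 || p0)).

!p0

!!((p4 && !(p4 || p4 && !p0) || !!!p0) && (!p0 || p0))
= !!((p4 && !p4 || !!!p0) && (!p0 || p0))   [absorption]
= !!((p4 && !p4 || !p0) && (!p0 || p0))   [double negation]
= (p4 && !p4 || !p0) && (!p0 || p0)   [double negation]
= p4 && !p4 || !p0   [complement / identity]
= !p0   [complement / identity]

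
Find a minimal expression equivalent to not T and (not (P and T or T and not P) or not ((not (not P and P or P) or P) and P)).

not T

not T and (not (P and T or T and not P) or not ((not (not P and P or P) or P) and P))
= not T and (not T or not ((not (not P and P or P) or P) and P))   [distribution]
= not T and (not T or not ((not P or P) and P))   [complement / identity]
= not T and (not T or not P)   [complement / identity]
= not T   [absorption]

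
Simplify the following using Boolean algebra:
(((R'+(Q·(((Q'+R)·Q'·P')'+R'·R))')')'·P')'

(((R'+(Q·(((Q'+R)·Q'·P')'+R'·R))')')'·P')'
= (((R'+(Q·((Q'·P')'+R'·R))')')'·P')'   [absorption]
= (((R'+(Q·(Q'·P')')')')'·P')'   [complement / identity]
= (((R'+(Q·(Q+P))')')'·P')'   [De Morgan]
= (((R'+Q')')'·P')'   [absorption]
= (R'+Q')'+P   [De Morgan]
= R·Q+P   [De Morgan]

R·Q+P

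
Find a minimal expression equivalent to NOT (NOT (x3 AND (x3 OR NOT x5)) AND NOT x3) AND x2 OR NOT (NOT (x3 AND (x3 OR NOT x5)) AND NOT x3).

NOT (NOT (x3 AND (x3 OR NOT x5)) AND NOT x3) AND x2 OR NOT (NOT (x3 AND (x3 OR NOT x5)) AND NOT x3)
= NOT (NOT (x3 AND (x3 OR NOT x5)) AND NOT x3)   — absorption
= NOT (NOT x3 AND NOT x3)   — absorption
= x3 OR x3   — De Morgan
= x3   — idempotence

x3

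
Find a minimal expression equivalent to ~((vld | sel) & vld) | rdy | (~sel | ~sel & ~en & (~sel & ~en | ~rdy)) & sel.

~((vld | sel) & vld) | rdy | (~sel | ~sel & ~en & (~sel & ~en | ~rdy)) & sel
= ~((vld | sel) & vld) | rdy | (~sel | ~sel & ~en) & sel
= ~((vld | sel) & vld) | rdy | ~sel & sel
= ~((vld | sel) & vld) | rdy
= ~vld | rdy

~vld | rdy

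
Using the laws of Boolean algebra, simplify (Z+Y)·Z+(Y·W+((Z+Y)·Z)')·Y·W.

(Z+Y)·Z+(Y·W+((Z+Y)·Z)')·Y·W
= (Z+Y)·Z+(Y·W+Z')·Y·W   [absorption]
= Z+(Y·W+Z')·Y·W   [absorption]
= Z+Y·W   [absorption]

Z+Y·W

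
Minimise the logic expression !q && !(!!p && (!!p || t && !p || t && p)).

!q && !p

!q && !(!!p && (!!p || t && !p || t && p))
= !q && !(!!p && (!!p || t))
= !q && !!!p
= !q && !p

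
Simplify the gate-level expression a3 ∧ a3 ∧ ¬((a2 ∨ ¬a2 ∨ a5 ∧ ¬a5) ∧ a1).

a3 ∧ a3 ∧ ¬((a2 ∨ ¬a2 ∨ a5 ∧ ¬a5) ∧ a1)
= a3 ∧ a3 ∧ ¬((a2 ∨ ¬a2) ∧ a1)   [complement / identity]
= a3 ∧ a3 ∧ ¬a1   [complement / identity]
= a3 ∧ ¬a1   [idempotence]

a3 ∧ ¬a1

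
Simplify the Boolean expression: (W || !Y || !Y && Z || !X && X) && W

W

(W || !Y || !Y && Z || !X && X) && W
= (W || !Y || !Y && Z) && W   [complement / identity]
= (W || !Y) && W   [absorption]
= W   [absorption]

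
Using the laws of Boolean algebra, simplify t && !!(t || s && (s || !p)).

t && !!(t || s && (s || !p))
= t && !!(t || s)
= t && (t || s)
= t

t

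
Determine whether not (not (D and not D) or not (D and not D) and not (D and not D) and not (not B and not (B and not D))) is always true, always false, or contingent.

not (not (D and not D) or not (D and not D) and not (D and not D) and not (not B and not (B and not D)))
= not (not (D and not D) or not (D and not D) and not (D and not D) and (B or B and not D))
= not (not (D and not D) or not (D and not D) and not (D and not D) and B)
= not (not (D and not D) or not (D and not D) and B)
= not not (D and not D)
= D and not D
= False

always false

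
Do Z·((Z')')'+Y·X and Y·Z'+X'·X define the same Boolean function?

E1: Z·((Z')')'+Y·X
    = Z·Z'+Y·X
    = Y·X
E2: Y·Z'+X'·X
    = Y·Z'
These differ: at X=0, Y=1, Z=0, E1 = 0 but E2 = 1.

No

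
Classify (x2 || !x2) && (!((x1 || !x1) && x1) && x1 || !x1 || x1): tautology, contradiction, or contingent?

tautology

(x2 || !x2) && (!((x1 || !x1) && x1) && x1 || !x1 || x1)
= (x2 || !x2) && (!x1 && x1 || !x1 || x1)   — complement / identity
= (x2 || !x2) && (!x1 || x1)   — complement / identity
= x2 || !x2   — complement / identity
= true   — complement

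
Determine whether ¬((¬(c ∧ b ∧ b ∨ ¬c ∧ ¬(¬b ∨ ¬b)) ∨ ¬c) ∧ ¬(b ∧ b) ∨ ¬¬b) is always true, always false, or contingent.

¬((¬(c ∧ b ∧ b ∨ ¬c ∧ ¬(¬b ∨ ¬b)) ∨ ¬c) ∧ ¬(b ∧ b) ∨ ¬¬b)
= ¬((¬(c ∧ b ∧ b ∨ ¬c ∧ b ∧ b) ∨ ¬c) ∧ ¬(b ∧ b) ∨ ¬¬b)
= ¬((¬(b ∧ b) ∨ ¬c) ∧ ¬(b ∧ b) ∨ ¬¬b)
= ¬(¬(b ∧ b) ∨ ¬¬b)
= ¬(¬b ∨ ¬¬b)
= b ∧ ¬b
= False

always false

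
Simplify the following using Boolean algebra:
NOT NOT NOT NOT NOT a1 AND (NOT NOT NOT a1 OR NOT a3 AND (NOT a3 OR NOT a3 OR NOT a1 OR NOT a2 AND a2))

NOT NOT NOT NOT NOT a1 AND (NOT NOT NOT a1 OR NOT a3 AND (NOT a3 OR NOT a3 OR NOT a1 OR NOT a2 AND a2))
= NOT NOT NOT NOT NOT a1 AND (NOT NOT NOT a1 OR NOT a3 AND (NOT a3 OR NOT a3 OR NOT a1))
= NOT NOT NOT NOT NOT a1 AND (NOT NOT NOT a1 OR NOT a3 AND (NOT a3 OR NOT a1))
= NOT NOT NOT NOT NOT a1 AND (NOT NOT NOT a1 OR NOT a3)
= NOT NOT NOT a1 AND (NOT NOT NOT a1 OR NOT a3)
= NOT NOT NOT a1
= NOT a1

NOT a1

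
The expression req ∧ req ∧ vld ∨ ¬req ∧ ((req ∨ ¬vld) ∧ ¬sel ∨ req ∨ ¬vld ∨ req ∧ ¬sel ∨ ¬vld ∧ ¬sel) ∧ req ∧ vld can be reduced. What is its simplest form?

req ∧ vld

req ∧ req ∧ vld ∨ ¬req ∧ ((req ∨ ¬vld) ∧ ¬sel ∨ req ∨ ¬vld ∨ req ∧ ¬sel ∨ ¬vld ∧ ¬sel) ∧ req ∧ vld
= req ∧ req ∧ vld ∨ ¬req ∧ (req ∨ ¬vld ∨ req ∧ ¬sel ∨ ¬vld ∧ ¬sel) ∧ req ∧ vld   — absorption
= req ∧ req ∧ vld ∨ ¬req ∧ (req ∨ ¬vld ∨ (req ∨ ¬vld) ∧ ¬sel) ∧ req ∧ vld   — distribution
= req ∧ req ∧ vld ∨ ¬req ∧ (req ∨ ¬vld) ∧ req ∧ vld   — absorption
= req ∧ req ∧ vld ∨ ¬req ∧ req ∧ vld   — absorption
= req ∧ vld   — distribution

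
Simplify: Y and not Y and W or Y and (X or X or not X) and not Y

Y and not Y and W or Y and (X or X or not X) and not Y
= Y and not Y and W or Y and (X or not X) and not Y   (idempotence)
= Y and not Y and W or Y and not Y   (complement / identity)
= Y and not Y   (absorption)
= False   (complement)

False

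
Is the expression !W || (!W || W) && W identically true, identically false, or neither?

!W || (!W || W) && W
= !W || W   — complement / identity
= true   — complement

identically true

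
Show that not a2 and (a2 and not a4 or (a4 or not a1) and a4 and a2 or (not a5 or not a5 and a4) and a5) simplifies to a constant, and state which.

False

not a2 and (a2 and not a4 or (a4 or not a1) and a4 and a2 or (not a5 or not a5 and a4) and a5)
= not a2 and (a2 and not a4 or (a4 or not a1) and a4 and a2 or not a5 and a5)   [absorption]
= not a2 and (a2 and not a4 or a4 and a2 or not a5 and a5)   [absorption]
= not a2 and (a2 and not a4 or a4 and a2)   [complement / identity]
= not a2 and a2   [distribution]
= False   [complement]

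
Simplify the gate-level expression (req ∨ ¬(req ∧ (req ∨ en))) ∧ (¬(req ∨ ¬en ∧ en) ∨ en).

¬req ∨ en

(req ∨ ¬(req ∧ (req ∨ en))) ∧ (¬(req ∨ ¬en ∧ en) ∨ en)
= (req ∨ ¬(req ∧ (req ∨ en))) ∧ (¬req ∨ en)   [complement / identity]
= (req ∨ ¬req) ∧ (¬req ∨ en)   [absorption]
= ¬req ∨ en   [complement / identity]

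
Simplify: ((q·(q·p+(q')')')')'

0

((q·(q·p+(q')')')')'
= ((q·(q·p+q)')')'   [double negation]
= ((q·q')')'   [absorption]
= q·q'   [double negation]
= 0   [complement]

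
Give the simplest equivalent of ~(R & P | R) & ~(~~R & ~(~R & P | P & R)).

~R

~(R & P | R) & ~(~~R & ~(~R & P | P & R))
= ~(R & P | R) & ~(~~R & ~P)   — distribution
= ~R & ~(~~R & ~P)   — absorption
= ~R & (~R | P)   — De Morgan
= ~R   — absorption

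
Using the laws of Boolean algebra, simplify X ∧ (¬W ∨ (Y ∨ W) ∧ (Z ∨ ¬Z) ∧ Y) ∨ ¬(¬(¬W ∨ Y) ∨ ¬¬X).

X ∧ (¬W ∨ (Y ∨ W) ∧ (Z ∨ ¬Z) ∧ Y) ∨ ¬(¬(¬W ∨ Y) ∨ ¬¬X)
= X ∧ (¬W ∨ (Y ∨ W) ∧ (Z ∨ ¬Z) ∧ Y) ∨ (¬W ∨ Y) ∧ ¬X   [De Morgan]
= X ∧ (¬W ∨ (Y ∨ W) ∧ Y) ∨ (¬W ∨ Y) ∧ ¬X   [complement / identity]
= X ∧ (¬W ∨ Y) ∨ (¬W ∨ Y) ∧ ¬X   [absorption]
= ¬W ∨ Y   [distribution]

¬W ∨ Y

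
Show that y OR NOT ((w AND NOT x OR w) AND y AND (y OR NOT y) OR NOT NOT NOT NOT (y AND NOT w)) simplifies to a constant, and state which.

y OR NOT ((w AND NOT x OR w) AND y AND (y OR NOT y) OR NOT NOT NOT NOT (y AND NOT w))
= y OR NOT ((w AND NOT x OR w) AND y AND (y OR NOT y) OR NOT NOT (y AND NOT w))   — double negation
= y OR NOT ((w AND NOT x OR w) AND y OR NOT NOT (y AND NOT w))   — complement / identity
= y OR NOT (w AND y OR NOT NOT (y AND NOT w))   — absorption
= y OR NOT (w AND y OR y AND NOT w)   — double negation
= y OR NOT y   — distribution
= TRUE   — complement

TRUE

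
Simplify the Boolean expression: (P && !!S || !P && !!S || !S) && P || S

(P && !!S || !P && !!S || !S) && P || S
= (!!S || !S) && P || S   (distribution)
= (S || !S) && P || S   (double negation)
= P || S   (complement / identity)

P || S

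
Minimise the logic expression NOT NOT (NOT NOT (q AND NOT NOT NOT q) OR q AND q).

NOT NOT (NOT NOT (q AND NOT NOT NOT q) OR q AND q)
= NOT NOT (NOT NOT (q AND NOT q) OR q AND q)   — double negation
= NOT NOT (q AND NOT q OR q AND q)   — double negation
= NOT NOT q   — distribution
= q   — double negation

q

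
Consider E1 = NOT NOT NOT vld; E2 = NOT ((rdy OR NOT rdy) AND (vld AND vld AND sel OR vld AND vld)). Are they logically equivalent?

E1: NOT NOT NOT vld
    = NOT vld   (double negation)
E2: NOT ((rdy OR NOT rdy) AND (vld AND vld AND sel OR vld AND vld))
    = NOT (vld AND vld AND sel OR vld AND vld)   (complement / identity)
    = NOT (vld AND vld)   (absorption)
    = NOT vld   (idempotence)
Both reduce to NOT vld, so they are equivalent.

Yes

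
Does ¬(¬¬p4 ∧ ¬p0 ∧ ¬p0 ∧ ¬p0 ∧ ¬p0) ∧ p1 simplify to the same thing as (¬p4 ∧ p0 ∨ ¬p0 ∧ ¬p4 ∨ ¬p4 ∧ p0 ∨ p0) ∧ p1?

E1: ¬(¬¬p4 ∧ ¬p0 ∧ ¬p0 ∧ ¬p0 ∧ ¬p0) ∧ p1
    = ¬(¬¬p4 ∧ ¬p0 ∧ ¬p0) ∧ p1   [idempotence]
    = ¬(¬¬p4 ∧ ¬p0) ∧ p1   [idempotence]
    = (¬p4 ∨ p0) ∧ p1   [De Morgan]
E2: (¬p4 ∧ p0 ∨ ¬p0 ∧ ¬p4 ∨ ¬p4 ∧ p0 ∨ p0) ∧ p1
    = (¬p4 ∨ ¬p4 ∧ p0 ∨ p0) ∧ p1   [distribution]
    = (¬p4 ∨ p0) ∧ p1   [absorption]
Both reduce to (¬p4 ∨ p0) ∧ p1, so they are equivalent.

Yes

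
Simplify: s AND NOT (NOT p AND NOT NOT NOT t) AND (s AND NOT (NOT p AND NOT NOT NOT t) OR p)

s AND (p OR t)

s AND NOT (NOT p AND NOT NOT NOT t) AND (s AND NOT (NOT p AND NOT NOT NOT t) OR p)
= s AND NOT (NOT p AND NOT NOT NOT t)   — absorption
= s AND NOT (NOT p AND NOT t)   — double negation
= s AND (p OR t)   — De Morgan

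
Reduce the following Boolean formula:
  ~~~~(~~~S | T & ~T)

~S

~~~~(~~~S | T & ~T)
= ~~~~(~S | T & ~T)   (double negation)
= ~~~~~S   (complement / identity)
= ~~~S   (double negation)
= ~S   (double negation)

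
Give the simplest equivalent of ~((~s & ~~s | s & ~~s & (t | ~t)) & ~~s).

~((~s & ~~s | s & ~~s & (t | ~t)) & ~~s)
= ~((~s & ~~s | s & ~~s) & ~~s)   [complement / identity]
= ~(~~s & ~~s)   [distribution]
= ~~~s   [idempotence]
= ~s   [double negation]

~s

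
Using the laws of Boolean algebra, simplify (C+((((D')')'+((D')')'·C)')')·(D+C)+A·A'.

(C+((((D')')'+((D')')'·C)')')·(D+C)+A·A'
= ((((D')')'+((D')')'·C)')'·D+C+A·A'   — distribution
= ((((D')')')')'·D+C+A·A'   — absorption
= ((D')')'·D+C+A·A'   — double negation
= D'·D+C+A·A'   — double negation
= C+A·A'   — complement / identity
= C   — complement / identity

C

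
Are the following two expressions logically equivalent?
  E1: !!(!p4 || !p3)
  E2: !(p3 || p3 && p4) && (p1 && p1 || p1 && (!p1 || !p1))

No

E1: !!(!p4 || !p3)
    = !p4 || !p3   — double negation
E2: !(p3 || p3 && p4) && (p1 && p1 || p1 && (!p1 || !p1))
    = !p3 && (p1 && p1 || p1 && (!p1 || !p1))   — absorption
    = !p3 && (p1 && p1 || p1 && !p1)   — idempotence
    = !p3 && p1   — distribution
These differ: at p1=0, p3=1, p4=0, E1 = 1 but E2 = 0.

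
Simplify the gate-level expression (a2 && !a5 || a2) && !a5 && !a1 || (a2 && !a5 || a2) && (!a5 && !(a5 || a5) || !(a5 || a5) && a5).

a2 && !a5

(a2 && !a5 || a2) && !a5 && !a1 || (a2 && !a5 || a2) && (!a5 && !(a5 || a5) || !(a5 || a5) && a5)
= (a2 && !a5 || a2) && !a5 && !a1 || (a2 && !a5 || a2) && !(a5 || a5)   [distribution]
= (a2 && !a5 || a2) && !a5 && !a1 || (a2 && !a5 || a2) && !a5   [idempotence]
= (a2 && !a5 || a2) && !a5   [absorption]
= a2 && !a5   [absorption]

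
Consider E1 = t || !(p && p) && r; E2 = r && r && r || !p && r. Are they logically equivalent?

No

E1: t || !(p && p) && r
    = t || !p && r   — idempotence
E2: r && r && r || !p && r
    = r && r || !p && r   — idempotence
    = (r || !p) && r   — distribution
    = r   — absorption
These differ: at p=1, r=0, t=1, E1 = 1 but E2 = 0.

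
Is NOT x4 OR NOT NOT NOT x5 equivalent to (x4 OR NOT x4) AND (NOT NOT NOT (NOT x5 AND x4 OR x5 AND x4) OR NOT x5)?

E1: NOT x4 OR NOT NOT NOT x5
    = NOT x4 OR NOT x5   — double negation
E2: (x4 OR NOT x4) AND (NOT NOT NOT (NOT x5 AND x4 OR x5 AND x4) OR NOT x5)
    = (x4 OR NOT x4) AND (NOT NOT NOT x4 OR NOT x5)   — distribution
    = NOT NOT NOT x4 OR NOT x5   — complement / identity
    = NOT x4 OR NOT x5   — double negation
Both reduce to NOT x4 OR NOT x5, so they are equivalent.

Yes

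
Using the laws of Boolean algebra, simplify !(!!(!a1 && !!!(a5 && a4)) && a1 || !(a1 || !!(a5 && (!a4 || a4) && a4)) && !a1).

a1 || a5 && a4

!(!!(!a1 && !!!(a5 && a4)) && a1 || !(a1 || !!(a5 && (!a4 || a4) && a4)) && !a1)
= !(!!(!a1 && !!!(a5 && a4)) && a1 || !(a1 || !!(a5 && a4)) && !a1)   (complement / identity)
= !(!(a1 || !!(a5 && a4)) && a1 || !(a1 || !!(a5 && a4)) && !a1)   (De Morgan)
= !!(a1 || !!(a5 && a4))   (distribution)
= !!(a1 || a5 && a4)   (double negation)
= a1 || a5 && a4   (double negation)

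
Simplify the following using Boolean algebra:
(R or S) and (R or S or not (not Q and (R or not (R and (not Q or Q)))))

R or S

(R or S) and (R or S or not (not Q and (R or not (R and (not Q or Q)))))
= (R or S) and (R or S or not (not Q and (R or not R)))   (complement / identity)
= (R or S) and (R or S or not not Q)   (complement / identity)
= (R or S) and (R or S or Q)   (double negation)
= R or S   (absorption)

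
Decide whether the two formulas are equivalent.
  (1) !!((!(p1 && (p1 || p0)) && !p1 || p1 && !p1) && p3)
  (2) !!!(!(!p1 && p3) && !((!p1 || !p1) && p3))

E1: !!((!(p1 && (p1 || p0)) && !p1 || p1 && !p1) && p3)
    = (!(p1 && (p1 || p0)) && !p1 || p1 && !p1) && p3   [double negation]
    = (!p1 && !p1 || p1 && !p1) && p3   [absorption]
    = !p1 && p3   [distribution]
E2: !!!(!(!p1 && p3) && !((!p1 || !p1) && p3))
    = !(!(!p1 && p3) && !((!p1 || !p1) && p3))   [double negation]
    = !p1 && p3 || (!p1 || !p1) && p3   [De Morgan]
    = !p1 && p3 || !p1 && p3   [idempotence]
    = !p1 && p3   [idempotence]
Both reduce to !p1 && p3, so they are equivalent.

Yes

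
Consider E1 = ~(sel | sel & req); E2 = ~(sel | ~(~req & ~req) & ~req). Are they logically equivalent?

E1: ~(sel | sel & req)
    = ~sel
E2: ~(sel | ~(~req & ~req) & ~req)
    = ~(sel | (req | req) & ~req)
    = ~(sel | req & ~req)
    = ~sel
Both reduce to ~sel, so they are equivalent.

Yes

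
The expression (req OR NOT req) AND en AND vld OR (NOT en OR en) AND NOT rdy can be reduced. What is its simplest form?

(req OR NOT req) AND en AND vld OR (NOT en OR en) AND NOT rdy
= (req OR NOT req) AND en AND vld OR NOT rdy   (complement / identity)
= en AND vld OR NOT rdy   (complement / identity)

en AND vld OR NOT rdy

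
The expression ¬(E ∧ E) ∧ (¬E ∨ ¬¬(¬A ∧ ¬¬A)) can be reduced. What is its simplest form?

¬E

¬(E ∧ E) ∧ (¬E ∨ ¬¬(¬A ∧ ¬¬A))
= ¬(E ∧ E) ∧ (¬E ∨ ¬A ∧ ¬¬A)   (double negation)
= ¬(E ∧ E) ∧ (¬E ∨ ¬A ∧ A)   (double negation)
= ¬E ∧ (¬E ∨ ¬A ∧ A)   (idempotence)
= ¬E ∧ ¬E   (complement / identity)
= ¬E   (idempotence)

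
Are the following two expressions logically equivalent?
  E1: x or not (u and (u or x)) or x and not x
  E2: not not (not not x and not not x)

No

E1: x or not (u and (u or x)) or x and not x
    = x or not (u and (u or x))   [complement / identity]
    = x or not u   [absorption]
E2: not not (not not x and not not x)
    = not not not not x   [idempotence]
    = not not x   [double negation]
    = x   [double negation]
These differ: at u=0, x=0, E1 = 1 but E2 = 0.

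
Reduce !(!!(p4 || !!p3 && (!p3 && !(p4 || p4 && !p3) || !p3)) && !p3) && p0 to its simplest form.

(!p4 || p3) && p0

!(!!(p4 || !!p3 && (!p3 && !(p4 || p4 && !p3) || !p3)) && !p3) && p0
= !(!!(p4 || !!p3 && (!p3 && !p4 || !p3)) && !p3) && p0   — absorption
= !(!!(p4 || !!p3 && !p3) && !p3) && p0   — absorption
= !(!!(p4 || p3 && !p3) && !p3) && p0   — double negation
= !(!!p4 && !p3) && p0   — complement / identity
= (!p4 || p3) && p0   — De Morgan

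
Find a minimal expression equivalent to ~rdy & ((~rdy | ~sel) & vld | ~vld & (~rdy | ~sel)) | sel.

~rdy & ((~rdy | ~sel) & vld | ~vld & (~rdy | ~sel)) | sel
= ~rdy & (~rdy | ~sel) | sel   (distribution)
= ~rdy | sel   (absorption)

~rdy | sel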